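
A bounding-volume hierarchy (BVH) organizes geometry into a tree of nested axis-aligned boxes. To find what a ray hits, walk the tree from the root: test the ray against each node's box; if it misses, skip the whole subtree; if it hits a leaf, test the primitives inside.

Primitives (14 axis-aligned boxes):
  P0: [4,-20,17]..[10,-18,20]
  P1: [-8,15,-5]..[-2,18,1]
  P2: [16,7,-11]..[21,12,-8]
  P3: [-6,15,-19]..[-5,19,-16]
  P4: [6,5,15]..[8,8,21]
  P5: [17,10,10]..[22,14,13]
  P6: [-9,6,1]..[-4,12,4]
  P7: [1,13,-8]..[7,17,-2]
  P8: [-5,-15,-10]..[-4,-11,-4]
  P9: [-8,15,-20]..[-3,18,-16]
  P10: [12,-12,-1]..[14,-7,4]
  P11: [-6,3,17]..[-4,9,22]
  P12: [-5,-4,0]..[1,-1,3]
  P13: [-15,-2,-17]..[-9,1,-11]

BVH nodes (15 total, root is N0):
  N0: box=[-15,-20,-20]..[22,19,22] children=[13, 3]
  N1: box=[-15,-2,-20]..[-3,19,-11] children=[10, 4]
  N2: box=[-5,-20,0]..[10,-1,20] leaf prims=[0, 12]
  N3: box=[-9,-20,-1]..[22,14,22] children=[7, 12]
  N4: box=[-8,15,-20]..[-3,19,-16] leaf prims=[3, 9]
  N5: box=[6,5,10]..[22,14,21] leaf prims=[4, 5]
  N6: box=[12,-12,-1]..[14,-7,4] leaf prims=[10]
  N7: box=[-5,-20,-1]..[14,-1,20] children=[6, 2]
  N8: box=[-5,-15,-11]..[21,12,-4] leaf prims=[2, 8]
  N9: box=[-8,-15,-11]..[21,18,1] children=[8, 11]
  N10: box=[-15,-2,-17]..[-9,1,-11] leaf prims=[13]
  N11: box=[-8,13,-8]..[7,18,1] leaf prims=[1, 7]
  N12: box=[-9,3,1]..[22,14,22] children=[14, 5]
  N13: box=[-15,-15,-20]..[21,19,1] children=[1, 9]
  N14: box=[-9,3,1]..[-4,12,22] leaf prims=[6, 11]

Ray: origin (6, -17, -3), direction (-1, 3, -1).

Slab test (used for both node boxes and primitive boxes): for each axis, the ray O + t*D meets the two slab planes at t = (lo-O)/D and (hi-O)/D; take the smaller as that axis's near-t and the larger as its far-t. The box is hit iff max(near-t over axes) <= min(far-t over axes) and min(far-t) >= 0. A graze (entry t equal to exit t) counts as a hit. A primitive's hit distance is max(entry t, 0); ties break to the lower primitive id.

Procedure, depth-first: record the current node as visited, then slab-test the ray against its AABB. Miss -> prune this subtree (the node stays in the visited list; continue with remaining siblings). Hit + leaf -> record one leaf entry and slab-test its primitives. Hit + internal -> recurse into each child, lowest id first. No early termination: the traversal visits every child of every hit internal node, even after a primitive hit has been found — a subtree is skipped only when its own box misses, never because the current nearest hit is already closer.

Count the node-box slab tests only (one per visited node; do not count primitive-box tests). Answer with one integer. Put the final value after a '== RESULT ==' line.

Traverse from the root:
N0 x:[-16,21] y:[-1,12] z:[-25,17] -> hit [-1,12], descend [3, 13]
  N3 x:[-16,15] y:[-1,31/3] z:[-25,-2] -> miss, prune
  N13 x:[-15,21] y:[2/3,12] z:[-4,17] -> hit [2/3,12], descend [1, 9]
    N1 x:[9,21] y:[5,12] z:[8,17] -> hit [9,12], descend [4, 10]
      N4 x:[9,14] y:[32/3,12] z:[13,17] -> miss, prune
      N10 x:[15,21] y:[5,6] z:[8,14] -> miss, prune
    N9 x:[-15,14] y:[2/3,35/3] z:[-4,8] -> hit [2/3,8], descend [8, 11]
      N8 x:[-15,11] y:[2/3,29/3] z:[1,8] -> hit [1,8] leaf, test {P2(miss), P8(miss)}
      N11 x:[-1,14] y:[10,35/3] z:[-4,5] -> miss, prune

Summary -> nodes [0, 3, 13, 1, 4, 10, 9, 8, 11]; box-tests=9; leaf-entries=1; first=miss

== RESULT ==
9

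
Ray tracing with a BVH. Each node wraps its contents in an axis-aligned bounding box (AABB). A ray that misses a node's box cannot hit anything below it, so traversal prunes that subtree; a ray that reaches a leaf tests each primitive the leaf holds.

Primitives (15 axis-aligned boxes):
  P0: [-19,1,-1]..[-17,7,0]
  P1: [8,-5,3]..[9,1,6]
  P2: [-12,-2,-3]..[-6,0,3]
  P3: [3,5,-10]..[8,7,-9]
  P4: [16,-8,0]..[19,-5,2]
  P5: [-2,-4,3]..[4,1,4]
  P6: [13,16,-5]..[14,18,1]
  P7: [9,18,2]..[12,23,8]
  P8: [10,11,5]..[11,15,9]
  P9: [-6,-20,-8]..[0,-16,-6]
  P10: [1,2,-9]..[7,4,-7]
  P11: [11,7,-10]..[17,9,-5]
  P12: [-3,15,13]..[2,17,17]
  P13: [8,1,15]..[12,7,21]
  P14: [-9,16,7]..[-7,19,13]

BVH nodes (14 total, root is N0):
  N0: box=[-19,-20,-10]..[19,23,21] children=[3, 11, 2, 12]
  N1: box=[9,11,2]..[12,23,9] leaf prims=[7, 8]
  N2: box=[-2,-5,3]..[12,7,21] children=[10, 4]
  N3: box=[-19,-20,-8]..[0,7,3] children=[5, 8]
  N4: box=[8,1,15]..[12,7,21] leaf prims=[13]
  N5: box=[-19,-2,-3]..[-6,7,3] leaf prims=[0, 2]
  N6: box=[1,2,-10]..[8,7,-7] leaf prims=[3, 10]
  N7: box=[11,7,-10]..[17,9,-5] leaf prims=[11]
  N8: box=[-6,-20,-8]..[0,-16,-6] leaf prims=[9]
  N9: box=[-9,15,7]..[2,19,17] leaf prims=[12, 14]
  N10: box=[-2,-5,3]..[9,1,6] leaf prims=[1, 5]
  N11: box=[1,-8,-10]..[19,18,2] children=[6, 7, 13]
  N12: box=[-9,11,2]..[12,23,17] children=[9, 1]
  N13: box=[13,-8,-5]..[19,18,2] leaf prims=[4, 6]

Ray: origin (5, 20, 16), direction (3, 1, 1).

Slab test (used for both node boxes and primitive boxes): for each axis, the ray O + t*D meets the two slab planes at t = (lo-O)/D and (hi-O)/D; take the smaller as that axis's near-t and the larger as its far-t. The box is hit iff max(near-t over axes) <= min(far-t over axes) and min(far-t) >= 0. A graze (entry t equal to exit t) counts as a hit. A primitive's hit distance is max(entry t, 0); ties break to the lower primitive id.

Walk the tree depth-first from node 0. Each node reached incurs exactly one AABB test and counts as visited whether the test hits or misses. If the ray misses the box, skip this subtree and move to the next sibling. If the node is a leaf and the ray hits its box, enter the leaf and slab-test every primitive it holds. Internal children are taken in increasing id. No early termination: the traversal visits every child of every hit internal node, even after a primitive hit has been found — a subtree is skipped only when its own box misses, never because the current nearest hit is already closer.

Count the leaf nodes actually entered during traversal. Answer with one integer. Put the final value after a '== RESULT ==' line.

Trace the traversal:
N0 x:[-8,14/3] y:[-40,3] z:[-26,5] -> hit [-8,3], descend [2, 3, 11, 12]
  N2 x:[-7/3,7/3] y:[-25,-13] z:[-13,5] -> miss, prune
  N3 x:[-8,-5/3] y:[-40,-13] z:[-24,-13] -> miss, prune
  N11 x:[-4/3,14/3] y:[-28,-2] z:[-26,-14] -> miss, prune
  N12 x:[-14/3,7/3] y:[-9,3] z:[-14,1] -> hit [-14/3,1], descend [1, 9]
    N1 x:[4/3,7/3] y:[-9,3] z:[-14,-7] -> miss, prune
    N9 x:[-14/3,-1] y:[-5,-1] z:[-9,1] -> miss, prune

Summary -> nodes [0, 2, 3, 11, 12, 1, 9]; box-tests=7; leaf-entries=0; first=miss

== RESULT ==
0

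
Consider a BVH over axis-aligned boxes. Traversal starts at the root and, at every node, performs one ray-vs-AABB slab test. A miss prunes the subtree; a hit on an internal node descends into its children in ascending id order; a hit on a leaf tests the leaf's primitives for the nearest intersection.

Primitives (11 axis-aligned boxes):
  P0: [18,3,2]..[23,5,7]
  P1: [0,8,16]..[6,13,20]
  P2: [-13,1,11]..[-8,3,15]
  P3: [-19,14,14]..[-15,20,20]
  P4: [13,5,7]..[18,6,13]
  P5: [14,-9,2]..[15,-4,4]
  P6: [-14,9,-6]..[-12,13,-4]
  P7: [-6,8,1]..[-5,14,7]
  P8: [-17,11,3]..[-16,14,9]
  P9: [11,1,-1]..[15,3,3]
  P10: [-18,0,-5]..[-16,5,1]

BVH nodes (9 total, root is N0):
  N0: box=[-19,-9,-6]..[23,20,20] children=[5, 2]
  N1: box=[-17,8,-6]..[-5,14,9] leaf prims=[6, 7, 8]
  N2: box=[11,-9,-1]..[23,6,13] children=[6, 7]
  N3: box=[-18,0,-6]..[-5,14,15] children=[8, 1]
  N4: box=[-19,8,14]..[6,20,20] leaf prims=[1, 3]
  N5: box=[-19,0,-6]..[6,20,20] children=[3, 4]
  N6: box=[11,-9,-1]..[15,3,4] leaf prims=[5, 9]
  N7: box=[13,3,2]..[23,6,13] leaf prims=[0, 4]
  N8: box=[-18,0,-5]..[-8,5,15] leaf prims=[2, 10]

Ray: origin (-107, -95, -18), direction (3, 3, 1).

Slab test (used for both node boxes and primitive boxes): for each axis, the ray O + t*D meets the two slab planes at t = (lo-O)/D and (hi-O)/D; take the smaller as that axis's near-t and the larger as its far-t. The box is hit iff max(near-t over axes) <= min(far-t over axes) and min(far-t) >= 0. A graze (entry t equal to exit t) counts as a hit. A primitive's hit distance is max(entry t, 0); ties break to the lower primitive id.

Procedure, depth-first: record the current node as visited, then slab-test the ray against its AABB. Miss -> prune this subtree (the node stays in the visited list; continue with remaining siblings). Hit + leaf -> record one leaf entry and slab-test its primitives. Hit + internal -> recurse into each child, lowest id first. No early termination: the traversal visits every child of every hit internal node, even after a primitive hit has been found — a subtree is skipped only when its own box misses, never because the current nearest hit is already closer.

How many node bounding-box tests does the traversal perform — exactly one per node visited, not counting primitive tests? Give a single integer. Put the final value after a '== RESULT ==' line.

Trace the traversal:
N0 x:[88/3,130/3] y:[86/3,115/3] z:[12,38] -> hit [88/3,38], descend [2, 5]
  N2 x:[118/3,130/3] y:[86/3,101/3] z:[17,31] -> miss, prune
  N5 x:[88/3,113/3] y:[95/3,115/3] z:[12,38] -> hit [95/3,113/3], descend [3, 4]
    N3 x:[89/3,34] y:[95/3,109/3] z:[12,33] -> hit [95/3,33], descend [1, 8]
      N1 x:[30,34] y:[103/3,109/3] z:[12,27] -> miss, prune
      N8 x:[89/3,33] y:[95/3,100/3] z:[13,33] -> hit [95/3,33] leaf, test {P2@t=32, P10(miss)}
    N4 x:[88/3,113/3] y:[103/3,115/3] z:[32,38] -> hit [103/3,113/3] leaf, test {P1@t=107/3, P3(miss)}

7 AABB tests over nodes [0, 2, 5, 3, 1, 8, 4]; 2 leaves entered; closest P2.

== RESULT ==
7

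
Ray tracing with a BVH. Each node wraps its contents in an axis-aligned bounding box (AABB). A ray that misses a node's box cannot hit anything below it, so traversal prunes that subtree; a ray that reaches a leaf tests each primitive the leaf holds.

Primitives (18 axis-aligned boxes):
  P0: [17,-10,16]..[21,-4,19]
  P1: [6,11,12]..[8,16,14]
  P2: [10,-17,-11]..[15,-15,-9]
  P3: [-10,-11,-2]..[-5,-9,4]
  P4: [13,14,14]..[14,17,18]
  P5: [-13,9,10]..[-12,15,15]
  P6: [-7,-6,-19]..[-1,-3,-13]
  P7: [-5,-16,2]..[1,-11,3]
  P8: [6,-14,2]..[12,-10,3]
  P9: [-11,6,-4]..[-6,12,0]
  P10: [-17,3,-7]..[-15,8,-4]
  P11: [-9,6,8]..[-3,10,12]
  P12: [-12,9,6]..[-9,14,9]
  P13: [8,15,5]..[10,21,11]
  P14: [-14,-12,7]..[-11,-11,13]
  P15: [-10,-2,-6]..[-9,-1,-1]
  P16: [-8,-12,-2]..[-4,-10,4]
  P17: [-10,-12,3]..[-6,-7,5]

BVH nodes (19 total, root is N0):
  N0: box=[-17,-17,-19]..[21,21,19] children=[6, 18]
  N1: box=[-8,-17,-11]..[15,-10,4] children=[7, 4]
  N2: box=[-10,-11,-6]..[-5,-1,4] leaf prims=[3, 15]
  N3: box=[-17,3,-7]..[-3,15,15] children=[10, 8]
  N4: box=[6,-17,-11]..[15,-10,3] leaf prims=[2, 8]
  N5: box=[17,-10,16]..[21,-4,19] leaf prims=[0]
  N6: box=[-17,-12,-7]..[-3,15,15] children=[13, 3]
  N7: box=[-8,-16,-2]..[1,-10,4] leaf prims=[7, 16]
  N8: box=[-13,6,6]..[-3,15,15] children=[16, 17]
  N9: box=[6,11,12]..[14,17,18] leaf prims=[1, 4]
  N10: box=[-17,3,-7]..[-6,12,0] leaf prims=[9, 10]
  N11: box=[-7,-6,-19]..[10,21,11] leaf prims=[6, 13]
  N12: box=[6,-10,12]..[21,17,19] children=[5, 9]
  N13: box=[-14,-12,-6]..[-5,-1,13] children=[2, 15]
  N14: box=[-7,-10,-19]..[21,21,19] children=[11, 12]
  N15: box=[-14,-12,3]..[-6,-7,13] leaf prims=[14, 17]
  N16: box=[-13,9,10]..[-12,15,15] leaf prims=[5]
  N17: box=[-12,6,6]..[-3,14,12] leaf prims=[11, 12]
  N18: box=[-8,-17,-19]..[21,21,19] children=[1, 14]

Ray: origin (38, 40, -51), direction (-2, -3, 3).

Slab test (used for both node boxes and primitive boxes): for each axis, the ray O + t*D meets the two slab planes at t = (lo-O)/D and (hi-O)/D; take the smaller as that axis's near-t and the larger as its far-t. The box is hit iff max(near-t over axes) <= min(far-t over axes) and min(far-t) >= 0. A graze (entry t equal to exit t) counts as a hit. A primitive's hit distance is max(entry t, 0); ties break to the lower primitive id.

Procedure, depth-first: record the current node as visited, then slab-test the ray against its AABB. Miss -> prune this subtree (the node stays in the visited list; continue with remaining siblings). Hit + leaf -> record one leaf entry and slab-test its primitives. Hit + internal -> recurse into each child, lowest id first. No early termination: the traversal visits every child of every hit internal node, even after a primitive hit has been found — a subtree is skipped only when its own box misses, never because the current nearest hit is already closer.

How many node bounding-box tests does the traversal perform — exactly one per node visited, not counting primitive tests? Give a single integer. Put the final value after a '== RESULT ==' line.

Traverse from the root:
N0 x:[17/2,55/2] y:[19/3,19] z:[32/3,70/3] -> hit [32/3,19], descend [6, 18]
  N6 x:[41/2,55/2] y:[25/3,52/3] z:[44/3,22] -> miss, prune
  N18 x:[17/2,23] y:[19/3,19] z:[32/3,70/3] -> hit [32/3,19], descend [1, 14]
    N1 x:[23/2,23] y:[50/3,19] z:[40/3,55/3] -> hit [50/3,55/3], descend [4, 7]
      N4 x:[23/2,16] y:[50/3,19] z:[40/3,18] -> miss, prune
      N7 x:[37/2,23] y:[50/3,56/3] z:[49/3,55/3] -> miss, prune
    N14 x:[17/2,45/2] y:[19/3,50/3] z:[32/3,70/3] -> hit [32/3,50/3], descend [11, 12]
      N11 x:[14,45/2] y:[19/3,46/3] z:[32/3,62/3] -> hit [14,46/3] leaf, test {P6(miss), P13(miss)}
      N12 x:[17/2,16] y:[23/3,50/3] z:[21,70/3] -> miss, prune

Visited [0, 6, 18, 1, 4, 7, 14, 11, 12]. Tests: 9 box, 1 leaf. Nearest: miss.

== RESULT ==
9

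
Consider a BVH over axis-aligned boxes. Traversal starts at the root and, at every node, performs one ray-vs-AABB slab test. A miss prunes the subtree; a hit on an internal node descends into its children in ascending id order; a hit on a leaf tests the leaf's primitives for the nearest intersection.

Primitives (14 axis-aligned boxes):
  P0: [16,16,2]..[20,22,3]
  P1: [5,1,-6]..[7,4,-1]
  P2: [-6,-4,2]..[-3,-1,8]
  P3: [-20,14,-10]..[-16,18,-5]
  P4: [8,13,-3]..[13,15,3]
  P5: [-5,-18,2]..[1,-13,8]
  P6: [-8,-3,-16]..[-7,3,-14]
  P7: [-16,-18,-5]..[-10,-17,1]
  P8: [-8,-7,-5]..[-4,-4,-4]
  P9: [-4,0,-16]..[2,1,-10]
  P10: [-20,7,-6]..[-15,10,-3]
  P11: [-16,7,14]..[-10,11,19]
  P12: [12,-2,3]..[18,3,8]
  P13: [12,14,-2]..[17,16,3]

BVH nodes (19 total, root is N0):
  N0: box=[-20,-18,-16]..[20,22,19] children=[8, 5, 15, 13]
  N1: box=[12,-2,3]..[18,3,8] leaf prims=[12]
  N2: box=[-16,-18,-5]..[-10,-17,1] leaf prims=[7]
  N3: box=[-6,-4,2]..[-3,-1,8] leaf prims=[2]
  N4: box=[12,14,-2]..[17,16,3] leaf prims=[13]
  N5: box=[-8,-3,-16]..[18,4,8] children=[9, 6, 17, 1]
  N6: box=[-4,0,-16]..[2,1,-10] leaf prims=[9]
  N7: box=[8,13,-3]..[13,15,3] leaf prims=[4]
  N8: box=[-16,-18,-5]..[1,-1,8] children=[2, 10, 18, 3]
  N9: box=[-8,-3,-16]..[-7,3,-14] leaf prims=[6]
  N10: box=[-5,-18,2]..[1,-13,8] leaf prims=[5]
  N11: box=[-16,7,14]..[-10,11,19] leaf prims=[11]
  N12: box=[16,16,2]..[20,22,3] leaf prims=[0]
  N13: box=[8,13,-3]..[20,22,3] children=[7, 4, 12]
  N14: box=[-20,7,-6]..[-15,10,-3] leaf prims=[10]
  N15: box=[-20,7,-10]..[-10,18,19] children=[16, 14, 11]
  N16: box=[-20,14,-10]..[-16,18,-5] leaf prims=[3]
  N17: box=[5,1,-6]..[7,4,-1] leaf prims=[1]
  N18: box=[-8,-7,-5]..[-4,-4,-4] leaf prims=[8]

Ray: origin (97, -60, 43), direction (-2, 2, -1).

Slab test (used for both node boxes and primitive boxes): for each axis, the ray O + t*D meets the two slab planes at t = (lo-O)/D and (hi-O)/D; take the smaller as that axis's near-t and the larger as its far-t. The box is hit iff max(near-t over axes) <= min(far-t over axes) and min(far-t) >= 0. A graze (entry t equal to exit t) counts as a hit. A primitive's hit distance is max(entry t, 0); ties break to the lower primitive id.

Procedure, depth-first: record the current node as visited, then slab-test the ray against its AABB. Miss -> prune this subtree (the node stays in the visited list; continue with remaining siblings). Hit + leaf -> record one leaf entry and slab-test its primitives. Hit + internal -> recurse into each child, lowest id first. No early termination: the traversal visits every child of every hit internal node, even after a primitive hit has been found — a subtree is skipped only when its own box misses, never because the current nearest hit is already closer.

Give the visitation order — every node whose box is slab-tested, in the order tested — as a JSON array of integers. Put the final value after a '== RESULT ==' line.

Traverse from the root:
N0 x:[77/2,117/2] y:[21,41] z:[24,59] -> hit [77/2,41], descend [5, 8, 13, 15]
  N5 x:[79/2,105/2] y:[57/2,32] z:[35,59] -> miss, prune
  N8 x:[48,113/2] y:[21,59/2] z:[35,48] -> miss, prune
  N13 x:[77/2,89/2] y:[73/2,41] z:[40,46] -> hit [40,41], descend [4, 7, 12]
    N4 x:[40,85/2] y:[37,38] z:[40,45] -> miss, prune
    N7 x:[42,89/2] y:[73/2,75/2] z:[40,46] -> miss, prune
    N12 x:[77/2,81/2] y:[38,41] z:[40,41] -> hit [40,81/2] leaf, test {P0@t=40}
  N15 x:[107/2,117/2] y:[67/2,39] z:[24,53] -> miss, prune

Summary -> nodes [0, 5, 8, 13, 4, 7, 12, 15]; box-tests=8; leaf-entries=1; first=P0

== RESULT ==
[0, 5, 8, 13, 4, 7, 12, 15]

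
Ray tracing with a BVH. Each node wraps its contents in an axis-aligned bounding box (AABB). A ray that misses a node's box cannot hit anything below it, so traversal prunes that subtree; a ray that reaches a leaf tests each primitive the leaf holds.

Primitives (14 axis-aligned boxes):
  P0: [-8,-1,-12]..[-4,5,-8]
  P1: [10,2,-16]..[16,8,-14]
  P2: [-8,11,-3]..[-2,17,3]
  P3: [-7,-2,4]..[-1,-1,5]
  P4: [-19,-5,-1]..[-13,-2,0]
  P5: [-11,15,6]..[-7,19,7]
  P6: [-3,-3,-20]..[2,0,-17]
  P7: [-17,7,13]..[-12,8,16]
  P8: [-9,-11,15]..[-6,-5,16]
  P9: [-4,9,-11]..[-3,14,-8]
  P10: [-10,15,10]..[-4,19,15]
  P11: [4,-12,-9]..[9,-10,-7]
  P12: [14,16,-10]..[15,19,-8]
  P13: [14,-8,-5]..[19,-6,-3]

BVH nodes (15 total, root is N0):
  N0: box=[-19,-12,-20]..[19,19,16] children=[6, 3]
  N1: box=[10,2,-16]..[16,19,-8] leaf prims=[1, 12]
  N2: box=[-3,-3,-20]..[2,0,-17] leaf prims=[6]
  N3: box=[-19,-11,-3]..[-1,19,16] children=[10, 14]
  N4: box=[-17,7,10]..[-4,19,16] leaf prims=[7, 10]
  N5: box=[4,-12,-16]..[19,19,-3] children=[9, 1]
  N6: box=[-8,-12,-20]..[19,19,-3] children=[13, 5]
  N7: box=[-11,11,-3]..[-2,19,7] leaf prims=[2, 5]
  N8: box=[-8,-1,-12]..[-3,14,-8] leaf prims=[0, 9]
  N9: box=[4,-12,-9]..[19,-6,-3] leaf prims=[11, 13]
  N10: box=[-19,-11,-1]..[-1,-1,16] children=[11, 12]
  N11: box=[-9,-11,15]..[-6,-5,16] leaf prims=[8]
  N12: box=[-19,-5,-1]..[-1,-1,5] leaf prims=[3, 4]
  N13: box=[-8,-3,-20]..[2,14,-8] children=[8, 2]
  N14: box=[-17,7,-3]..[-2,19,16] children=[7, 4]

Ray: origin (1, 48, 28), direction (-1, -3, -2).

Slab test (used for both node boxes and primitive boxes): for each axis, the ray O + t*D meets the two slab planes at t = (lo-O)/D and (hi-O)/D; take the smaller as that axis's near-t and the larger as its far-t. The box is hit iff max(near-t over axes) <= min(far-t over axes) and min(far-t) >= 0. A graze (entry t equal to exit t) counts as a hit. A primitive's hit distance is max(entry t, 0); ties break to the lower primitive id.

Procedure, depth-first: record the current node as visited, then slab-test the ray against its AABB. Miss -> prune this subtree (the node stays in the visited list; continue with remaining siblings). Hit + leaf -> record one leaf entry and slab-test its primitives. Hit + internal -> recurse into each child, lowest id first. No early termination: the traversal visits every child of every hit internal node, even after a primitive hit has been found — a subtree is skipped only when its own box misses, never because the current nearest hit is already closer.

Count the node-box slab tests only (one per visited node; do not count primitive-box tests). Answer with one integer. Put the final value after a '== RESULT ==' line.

Trace the traversal:
N0 x:[-18,20] y:[29/3,20] z:[6,24] -> hit [29/3,20], descend [3, 6]
  N3 x:[2,20] y:[29/3,59/3] z:[6,31/2] -> hit [29/3,31/2], descend [10, 14]
    N10 x:[2,20] y:[49/3,59/3] z:[6,29/2] -> miss, prune
    N14 x:[3,18] y:[29/3,41/3] z:[6,31/2] -> hit [29/3,41/3], descend [4, 7]
      N4 x:[5,18] y:[29/3,41/3] z:[6,9] -> miss, prune
      N7 x:[3,12] y:[29/3,37/3] z:[21/2,31/2] -> hit [21/2,12] leaf, test {P2(miss), P5@t=21/2}
  N6 x:[-18,9] y:[29/3,20] z:[31/2,24] -> miss, prune

7 AABB tests over nodes [0, 3, 10, 14, 4, 7, 6]; 1 leaf entered; closest P5.

== RESULT ==
7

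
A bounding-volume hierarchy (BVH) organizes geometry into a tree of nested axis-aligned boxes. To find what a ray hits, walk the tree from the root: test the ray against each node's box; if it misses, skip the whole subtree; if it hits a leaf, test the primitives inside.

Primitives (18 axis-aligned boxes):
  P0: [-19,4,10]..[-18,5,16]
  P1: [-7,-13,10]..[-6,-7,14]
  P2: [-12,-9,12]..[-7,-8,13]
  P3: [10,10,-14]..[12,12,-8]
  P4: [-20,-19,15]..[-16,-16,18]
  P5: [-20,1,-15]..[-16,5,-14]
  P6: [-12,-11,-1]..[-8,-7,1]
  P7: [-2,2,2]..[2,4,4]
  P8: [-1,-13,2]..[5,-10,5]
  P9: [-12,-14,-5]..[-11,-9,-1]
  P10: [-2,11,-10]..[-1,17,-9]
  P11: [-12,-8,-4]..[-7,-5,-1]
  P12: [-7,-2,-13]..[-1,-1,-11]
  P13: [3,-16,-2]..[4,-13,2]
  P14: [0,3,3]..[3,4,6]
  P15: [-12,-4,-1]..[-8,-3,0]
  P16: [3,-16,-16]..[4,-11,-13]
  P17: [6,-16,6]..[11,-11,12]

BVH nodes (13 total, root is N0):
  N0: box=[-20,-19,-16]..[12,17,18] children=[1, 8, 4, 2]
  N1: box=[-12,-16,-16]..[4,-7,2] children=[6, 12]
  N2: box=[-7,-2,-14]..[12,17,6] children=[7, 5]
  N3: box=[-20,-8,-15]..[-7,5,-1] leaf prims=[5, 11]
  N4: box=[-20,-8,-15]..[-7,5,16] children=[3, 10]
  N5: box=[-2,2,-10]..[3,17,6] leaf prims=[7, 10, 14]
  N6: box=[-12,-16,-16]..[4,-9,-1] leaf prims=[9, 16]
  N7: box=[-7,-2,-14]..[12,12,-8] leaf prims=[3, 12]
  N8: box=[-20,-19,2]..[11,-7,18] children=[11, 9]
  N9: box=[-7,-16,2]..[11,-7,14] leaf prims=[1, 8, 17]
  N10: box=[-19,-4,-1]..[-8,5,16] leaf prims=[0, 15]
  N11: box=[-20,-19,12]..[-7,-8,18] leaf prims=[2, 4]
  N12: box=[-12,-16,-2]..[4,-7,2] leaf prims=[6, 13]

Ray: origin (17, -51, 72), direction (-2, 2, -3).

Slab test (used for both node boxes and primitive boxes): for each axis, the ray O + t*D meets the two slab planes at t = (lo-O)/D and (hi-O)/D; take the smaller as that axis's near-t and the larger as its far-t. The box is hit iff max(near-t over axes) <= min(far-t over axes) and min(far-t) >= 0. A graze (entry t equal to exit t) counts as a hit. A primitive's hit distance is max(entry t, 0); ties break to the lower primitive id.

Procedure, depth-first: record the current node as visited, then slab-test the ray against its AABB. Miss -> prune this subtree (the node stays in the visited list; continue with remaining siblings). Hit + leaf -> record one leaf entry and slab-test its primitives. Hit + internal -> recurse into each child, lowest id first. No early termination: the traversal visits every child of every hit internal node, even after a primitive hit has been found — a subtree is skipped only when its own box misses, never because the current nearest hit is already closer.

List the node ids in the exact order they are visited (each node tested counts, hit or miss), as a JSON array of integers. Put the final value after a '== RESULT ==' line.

Trace the traversal:
N0 x:[5/2,37/2] y:[16,34] z:[18,88/3] -> hit [18,37/2], descend [1, 2, 4, 8]
  N1 x:[13/2,29/2] y:[35/2,22] z:[70/3,88/3] -> miss, prune
  N2 x:[5/2,12] y:[49/2,34] z:[22,86/3] -> miss, prune
  N4 x:[12,37/2] y:[43/2,28] z:[56/3,29] -> miss, prune
  N8 x:[3,37/2] y:[16,22] z:[18,70/3] -> hit [18,37/2], descend [9, 11]
    N9 x:[3,12] y:[35/2,22] z:[58/3,70/3] -> miss, prune
    N11 x:[12,37/2] y:[16,43/2] z:[18,20] -> hit [18,37/2] leaf, test {P2(miss), P4(miss)}

Visited [0, 1, 2, 4, 8, 9, 11]. Tests: 7 box, 1 leaf. Nearest: miss.

== RESULT ==
[0, 1, 2, 4, 8, 9, 11]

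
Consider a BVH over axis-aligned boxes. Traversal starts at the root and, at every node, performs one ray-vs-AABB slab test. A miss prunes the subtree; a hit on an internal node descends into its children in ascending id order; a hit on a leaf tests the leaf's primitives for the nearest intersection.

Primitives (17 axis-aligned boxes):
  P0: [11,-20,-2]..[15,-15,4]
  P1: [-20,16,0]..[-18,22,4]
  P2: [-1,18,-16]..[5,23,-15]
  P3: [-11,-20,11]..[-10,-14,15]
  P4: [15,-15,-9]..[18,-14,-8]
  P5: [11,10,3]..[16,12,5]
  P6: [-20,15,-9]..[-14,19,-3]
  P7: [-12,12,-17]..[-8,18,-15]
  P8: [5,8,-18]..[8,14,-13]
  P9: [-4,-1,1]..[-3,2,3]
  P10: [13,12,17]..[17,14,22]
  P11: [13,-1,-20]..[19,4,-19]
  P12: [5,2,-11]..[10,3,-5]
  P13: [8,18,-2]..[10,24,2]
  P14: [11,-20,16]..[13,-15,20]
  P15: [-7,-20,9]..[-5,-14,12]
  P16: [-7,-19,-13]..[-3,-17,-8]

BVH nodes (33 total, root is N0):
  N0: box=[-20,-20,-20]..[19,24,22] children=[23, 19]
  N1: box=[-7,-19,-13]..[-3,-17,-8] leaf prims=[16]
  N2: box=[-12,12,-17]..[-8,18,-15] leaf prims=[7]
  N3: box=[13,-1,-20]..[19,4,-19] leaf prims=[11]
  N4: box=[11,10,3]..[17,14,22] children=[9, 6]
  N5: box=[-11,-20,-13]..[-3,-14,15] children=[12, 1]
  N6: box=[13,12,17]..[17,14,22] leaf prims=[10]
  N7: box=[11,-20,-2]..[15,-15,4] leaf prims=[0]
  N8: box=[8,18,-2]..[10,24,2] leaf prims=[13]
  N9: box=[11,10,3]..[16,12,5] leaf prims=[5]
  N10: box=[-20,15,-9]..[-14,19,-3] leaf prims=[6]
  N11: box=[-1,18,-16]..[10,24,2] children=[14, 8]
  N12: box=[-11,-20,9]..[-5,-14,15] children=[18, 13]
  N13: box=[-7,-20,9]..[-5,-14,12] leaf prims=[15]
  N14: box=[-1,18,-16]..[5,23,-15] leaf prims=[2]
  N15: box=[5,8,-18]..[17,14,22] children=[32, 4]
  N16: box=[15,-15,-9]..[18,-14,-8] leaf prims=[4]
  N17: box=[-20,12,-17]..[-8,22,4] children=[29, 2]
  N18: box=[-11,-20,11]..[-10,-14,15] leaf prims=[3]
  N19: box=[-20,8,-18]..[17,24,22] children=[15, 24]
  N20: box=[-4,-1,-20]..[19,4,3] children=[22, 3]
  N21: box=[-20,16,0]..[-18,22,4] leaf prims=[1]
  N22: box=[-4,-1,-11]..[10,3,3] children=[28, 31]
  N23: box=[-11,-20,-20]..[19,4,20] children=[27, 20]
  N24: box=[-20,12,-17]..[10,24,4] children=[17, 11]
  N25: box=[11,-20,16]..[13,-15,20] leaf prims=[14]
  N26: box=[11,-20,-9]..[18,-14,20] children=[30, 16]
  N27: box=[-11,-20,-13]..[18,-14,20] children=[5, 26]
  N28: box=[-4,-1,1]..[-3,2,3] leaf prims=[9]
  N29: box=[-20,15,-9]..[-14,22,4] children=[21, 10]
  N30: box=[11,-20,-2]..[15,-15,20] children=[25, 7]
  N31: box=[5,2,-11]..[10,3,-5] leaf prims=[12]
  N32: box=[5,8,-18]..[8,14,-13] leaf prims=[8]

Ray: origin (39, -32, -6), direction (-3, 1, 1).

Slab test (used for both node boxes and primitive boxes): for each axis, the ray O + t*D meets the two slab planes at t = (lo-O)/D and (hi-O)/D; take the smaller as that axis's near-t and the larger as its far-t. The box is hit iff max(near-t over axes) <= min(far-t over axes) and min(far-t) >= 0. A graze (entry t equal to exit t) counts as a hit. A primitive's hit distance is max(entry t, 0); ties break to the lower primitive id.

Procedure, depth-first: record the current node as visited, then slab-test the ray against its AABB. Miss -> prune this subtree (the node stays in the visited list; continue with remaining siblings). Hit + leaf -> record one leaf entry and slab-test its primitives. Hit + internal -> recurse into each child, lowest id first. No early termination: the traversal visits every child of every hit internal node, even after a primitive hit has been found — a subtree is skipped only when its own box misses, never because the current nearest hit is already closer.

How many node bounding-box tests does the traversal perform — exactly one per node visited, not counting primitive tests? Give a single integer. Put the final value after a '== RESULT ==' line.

Traverse from the root:
N0 x:[20/3,59/3] y:[12,56] z:[-14,28] -> hit [12,59/3], descend [19, 23]
  N19 x:[22/3,59/3] y:[40,56] z:[-12,28] -> miss, prune
  N23 x:[20/3,50/3] y:[12,36] z:[-14,26] -> hit [12,50/3], descend [20, 27]
    N20 x:[20/3,43/3] y:[31,36] z:[-14,9] -> miss, prune
    N27 x:[7,50/3] y:[12,18] z:[-7,26] -> hit [12,50/3], descend [5, 26]
      N5 x:[14,50/3] y:[12,18] z:[-7,21] -> hit [14,50/3], descend [1, 12]
        N1 x:[14,46/3] y:[13,15] z:[-7,-2] -> miss, prune
        N12 x:[44/3,50/3] y:[12,18] z:[15,21] -> hit [15,50/3], descend [13, 18]
          N13 x:[44/3,46/3] y:[12,18] z:[15,18] -> hit [15,46/3] leaf, test {P15@t=15}
          N18 x:[49/3,50/3] y:[12,18] z:[17,21] -> miss, prune
      N26 x:[7,28/3] y:[12,18] z:[-3,26] -> miss, prune

order=[0, 19, 23, 20, 27, 5, 1, 12, 13, 18, 26]  |boxes|=11  |leaves|=1  hit=P15

== RESULT ==
11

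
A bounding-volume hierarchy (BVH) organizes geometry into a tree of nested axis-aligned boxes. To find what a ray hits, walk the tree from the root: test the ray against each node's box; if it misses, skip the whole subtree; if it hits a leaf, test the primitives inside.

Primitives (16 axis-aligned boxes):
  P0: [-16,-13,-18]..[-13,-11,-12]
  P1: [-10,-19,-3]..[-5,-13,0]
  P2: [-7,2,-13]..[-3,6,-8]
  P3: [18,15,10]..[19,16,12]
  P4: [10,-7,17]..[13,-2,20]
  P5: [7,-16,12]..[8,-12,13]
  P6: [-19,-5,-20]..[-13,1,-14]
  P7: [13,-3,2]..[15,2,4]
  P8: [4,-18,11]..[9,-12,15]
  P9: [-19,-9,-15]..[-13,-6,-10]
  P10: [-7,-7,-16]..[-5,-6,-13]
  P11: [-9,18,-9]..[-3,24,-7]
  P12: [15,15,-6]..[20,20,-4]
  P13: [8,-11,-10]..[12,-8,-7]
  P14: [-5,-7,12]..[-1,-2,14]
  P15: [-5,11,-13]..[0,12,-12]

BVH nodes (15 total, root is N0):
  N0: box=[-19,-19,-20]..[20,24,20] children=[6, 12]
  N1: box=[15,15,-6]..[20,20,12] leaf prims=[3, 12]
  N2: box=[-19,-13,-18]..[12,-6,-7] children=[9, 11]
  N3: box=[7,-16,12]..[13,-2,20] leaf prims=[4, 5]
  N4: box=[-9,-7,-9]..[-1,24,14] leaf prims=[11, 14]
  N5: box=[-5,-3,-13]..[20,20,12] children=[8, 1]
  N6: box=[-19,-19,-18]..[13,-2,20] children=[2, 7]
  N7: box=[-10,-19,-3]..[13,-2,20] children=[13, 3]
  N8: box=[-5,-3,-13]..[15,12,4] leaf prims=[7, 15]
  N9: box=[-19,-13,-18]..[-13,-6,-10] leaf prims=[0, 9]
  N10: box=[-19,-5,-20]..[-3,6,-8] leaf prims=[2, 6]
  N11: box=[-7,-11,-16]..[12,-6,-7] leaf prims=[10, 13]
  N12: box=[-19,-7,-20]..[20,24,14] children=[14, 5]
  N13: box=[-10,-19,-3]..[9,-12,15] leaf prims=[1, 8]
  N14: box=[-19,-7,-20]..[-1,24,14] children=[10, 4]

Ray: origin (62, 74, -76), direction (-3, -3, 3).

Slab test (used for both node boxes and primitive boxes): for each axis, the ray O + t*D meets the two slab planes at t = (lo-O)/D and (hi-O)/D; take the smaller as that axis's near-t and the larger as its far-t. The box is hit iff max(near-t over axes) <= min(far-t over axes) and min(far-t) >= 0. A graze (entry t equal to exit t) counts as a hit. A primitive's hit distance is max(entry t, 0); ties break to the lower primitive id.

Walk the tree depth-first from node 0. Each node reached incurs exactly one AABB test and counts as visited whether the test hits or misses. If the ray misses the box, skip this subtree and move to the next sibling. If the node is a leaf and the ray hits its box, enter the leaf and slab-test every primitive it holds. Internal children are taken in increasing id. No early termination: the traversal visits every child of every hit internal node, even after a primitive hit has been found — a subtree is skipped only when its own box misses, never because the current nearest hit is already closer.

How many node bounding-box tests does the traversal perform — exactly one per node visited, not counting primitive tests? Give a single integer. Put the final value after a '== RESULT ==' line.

Trace the traversal:
N0 x:[14,27] y:[50/3,31] z:[56/3,32] -> hit [56/3,27], descend [6, 12]
  N6 x:[49/3,27] y:[76/3,31] z:[58/3,32] -> hit [76/3,27], descend [2, 7]
    N2 x:[50/3,27] y:[80/3,29] z:[58/3,23] -> miss, prune
    N7 x:[49/3,24] y:[76/3,31] z:[73/3,32] -> miss, prune
  N12 x:[14,27] y:[50/3,27] z:[56/3,30] -> hit [56/3,27], descend [5, 14]
    N5 x:[14,67/3] y:[18,77/3] z:[21,88/3] -> hit [21,67/3], descend [1, 8]
      N1 x:[14,47/3] y:[18,59/3] z:[70/3,88/3] -> miss, prune
      N8 x:[47/3,67/3] y:[62/3,77/3] z:[21,80/3] -> hit [21,67/3] leaf, test {P7(miss), P15@t=21}
    N14 x:[21,27] y:[50/3,27] z:[56/3,30] -> hit [21,27], descend [4, 10]
      N4 x:[21,71/3] y:[50/3,27] z:[67/3,30] -> hit [67/3,71/3] leaf, test {P11(miss), P14(miss)}
      N10 x:[65/3,27] y:[68/3,79/3] z:[56/3,68/3] -> hit [68/3,68/3] leaf, test {P2@t=68/3, P6(miss)}

11 AABB tests over nodes [0, 6, 2, 7, 12, 5, 1, 8, 14, 4, 10]; 3 leaves entered; closest P15.

== RESULT ==
11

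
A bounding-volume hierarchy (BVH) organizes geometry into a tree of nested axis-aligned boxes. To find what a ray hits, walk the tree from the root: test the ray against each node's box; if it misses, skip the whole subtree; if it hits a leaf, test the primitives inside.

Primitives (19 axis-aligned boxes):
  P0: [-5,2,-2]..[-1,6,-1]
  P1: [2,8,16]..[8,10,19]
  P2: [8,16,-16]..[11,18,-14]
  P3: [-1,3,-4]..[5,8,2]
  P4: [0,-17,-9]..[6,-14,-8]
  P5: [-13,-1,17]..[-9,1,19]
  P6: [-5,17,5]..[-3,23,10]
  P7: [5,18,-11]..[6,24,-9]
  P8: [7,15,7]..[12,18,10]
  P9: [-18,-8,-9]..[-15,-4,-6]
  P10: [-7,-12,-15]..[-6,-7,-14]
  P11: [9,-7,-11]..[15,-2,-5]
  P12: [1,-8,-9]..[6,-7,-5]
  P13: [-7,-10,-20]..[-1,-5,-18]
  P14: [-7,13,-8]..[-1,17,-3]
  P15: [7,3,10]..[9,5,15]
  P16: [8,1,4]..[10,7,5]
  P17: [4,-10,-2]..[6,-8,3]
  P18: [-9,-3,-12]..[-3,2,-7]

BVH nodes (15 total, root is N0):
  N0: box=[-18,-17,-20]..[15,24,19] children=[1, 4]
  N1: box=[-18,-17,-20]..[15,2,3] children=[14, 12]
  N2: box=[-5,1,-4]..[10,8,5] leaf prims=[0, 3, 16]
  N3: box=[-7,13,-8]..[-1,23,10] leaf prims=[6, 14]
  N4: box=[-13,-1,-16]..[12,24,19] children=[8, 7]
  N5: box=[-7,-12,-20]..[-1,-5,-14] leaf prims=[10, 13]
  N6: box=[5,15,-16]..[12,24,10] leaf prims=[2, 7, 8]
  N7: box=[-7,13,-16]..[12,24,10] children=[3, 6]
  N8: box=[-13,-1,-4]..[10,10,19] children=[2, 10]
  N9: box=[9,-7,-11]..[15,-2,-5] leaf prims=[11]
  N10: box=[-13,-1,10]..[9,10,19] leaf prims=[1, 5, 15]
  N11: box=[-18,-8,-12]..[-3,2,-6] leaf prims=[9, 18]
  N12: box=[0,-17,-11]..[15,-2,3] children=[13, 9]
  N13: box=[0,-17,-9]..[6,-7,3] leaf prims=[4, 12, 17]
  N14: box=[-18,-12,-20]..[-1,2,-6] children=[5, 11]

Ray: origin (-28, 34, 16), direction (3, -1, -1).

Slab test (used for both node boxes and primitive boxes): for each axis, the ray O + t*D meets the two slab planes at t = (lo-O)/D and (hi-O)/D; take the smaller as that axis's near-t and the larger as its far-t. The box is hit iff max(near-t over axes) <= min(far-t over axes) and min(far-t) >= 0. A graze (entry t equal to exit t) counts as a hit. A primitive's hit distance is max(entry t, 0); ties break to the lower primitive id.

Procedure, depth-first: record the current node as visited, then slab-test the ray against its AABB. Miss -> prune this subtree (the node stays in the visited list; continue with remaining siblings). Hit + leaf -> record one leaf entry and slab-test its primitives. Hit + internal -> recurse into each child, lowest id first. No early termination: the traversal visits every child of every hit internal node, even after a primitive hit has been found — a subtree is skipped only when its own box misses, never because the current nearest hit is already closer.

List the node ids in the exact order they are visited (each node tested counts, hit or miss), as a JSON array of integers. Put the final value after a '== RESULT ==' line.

Walk:
N0 x:[10/3,43/3] y:[10,51] z:[-3,36] -> hit [10,43/3], descend [1, 4]
  N1 x:[10/3,43/3] y:[32,51] z:[13,36] -> miss, prune
  N4 x:[5,40/3] y:[10,35] z:[-3,32] -> hit [10,40/3], descend [7, 8]
    N7 x:[7,40/3] y:[10,21] z:[6,32] -> hit [10,40/3], descend [3, 6]
      N3 x:[7,9] y:[11,21] z:[6,24] -> miss, prune
      N6 x:[11,40/3] y:[10,19] z:[6,32] -> hit [11,40/3] leaf, test {P2(miss), P7(miss), P8(miss)}
    N8 x:[5,38/3] y:[24,35] z:[-3,20] -> miss, prune

7 AABB tests over nodes [0, 1, 4, 7, 3, 6, 8]; 1 leaf entered; closest miss.

== RESULT ==
[0, 1, 4, 7, 3, 6, 8]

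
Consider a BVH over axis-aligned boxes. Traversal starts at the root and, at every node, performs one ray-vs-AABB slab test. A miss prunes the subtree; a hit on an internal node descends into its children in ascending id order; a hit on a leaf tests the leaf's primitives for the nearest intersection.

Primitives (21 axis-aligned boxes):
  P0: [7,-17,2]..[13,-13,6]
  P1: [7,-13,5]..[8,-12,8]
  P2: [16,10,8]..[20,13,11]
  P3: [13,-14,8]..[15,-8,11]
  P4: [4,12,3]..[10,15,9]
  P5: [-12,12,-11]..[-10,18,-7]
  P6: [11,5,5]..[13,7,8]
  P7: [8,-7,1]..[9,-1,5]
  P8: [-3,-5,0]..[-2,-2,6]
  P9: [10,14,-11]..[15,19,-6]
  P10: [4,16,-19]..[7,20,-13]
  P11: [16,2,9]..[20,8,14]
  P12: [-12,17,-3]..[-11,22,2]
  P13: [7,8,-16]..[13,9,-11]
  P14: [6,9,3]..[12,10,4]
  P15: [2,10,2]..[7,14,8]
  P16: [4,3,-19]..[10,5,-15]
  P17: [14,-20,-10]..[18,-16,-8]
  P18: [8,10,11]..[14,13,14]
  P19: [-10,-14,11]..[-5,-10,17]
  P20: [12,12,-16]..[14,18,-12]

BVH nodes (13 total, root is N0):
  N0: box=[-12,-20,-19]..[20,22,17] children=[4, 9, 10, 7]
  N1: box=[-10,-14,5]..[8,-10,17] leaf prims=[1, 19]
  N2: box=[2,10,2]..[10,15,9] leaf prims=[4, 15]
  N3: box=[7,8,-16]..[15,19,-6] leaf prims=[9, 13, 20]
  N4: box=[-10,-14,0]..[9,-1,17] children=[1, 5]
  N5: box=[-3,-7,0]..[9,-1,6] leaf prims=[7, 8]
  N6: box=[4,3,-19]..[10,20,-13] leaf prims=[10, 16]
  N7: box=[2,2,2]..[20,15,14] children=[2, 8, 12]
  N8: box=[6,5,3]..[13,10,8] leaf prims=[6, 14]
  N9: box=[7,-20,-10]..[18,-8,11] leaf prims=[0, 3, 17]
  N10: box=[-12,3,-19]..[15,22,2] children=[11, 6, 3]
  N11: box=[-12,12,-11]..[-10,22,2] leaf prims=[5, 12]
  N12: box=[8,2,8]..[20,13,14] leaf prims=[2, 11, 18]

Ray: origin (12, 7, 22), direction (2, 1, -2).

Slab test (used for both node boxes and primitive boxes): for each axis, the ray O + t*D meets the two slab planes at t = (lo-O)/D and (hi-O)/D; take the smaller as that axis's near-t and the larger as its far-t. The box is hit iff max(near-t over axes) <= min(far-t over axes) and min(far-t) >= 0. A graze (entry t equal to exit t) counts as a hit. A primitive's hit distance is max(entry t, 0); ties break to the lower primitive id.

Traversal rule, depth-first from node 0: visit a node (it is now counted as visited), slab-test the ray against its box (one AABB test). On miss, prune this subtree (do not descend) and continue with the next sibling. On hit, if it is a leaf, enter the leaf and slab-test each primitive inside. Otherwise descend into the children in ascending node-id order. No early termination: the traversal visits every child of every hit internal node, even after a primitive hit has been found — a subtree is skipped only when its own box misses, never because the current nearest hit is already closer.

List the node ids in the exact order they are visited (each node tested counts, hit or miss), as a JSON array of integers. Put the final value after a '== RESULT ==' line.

Trace the traversal:
N0 x:[-12,4] y:[-27,15] z:[5/2,41/2] -> hit [5/2,4], descend [4, 7, 9, 10]
  N4 x:[-11,-3/2] y:[-21,-8] z:[5/2,11] -> miss, prune
  N7 x:[-5,4] y:[-5,8] z:[4,10] -> hit [4,4], descend [2, 8, 12]
    N2 x:[-5,-1] y:[3,8] z:[13/2,10] -> miss, prune
    N8 x:[-3,1/2] y:[-2,3] z:[7,19/2] -> miss, prune
    N12 x:[-2,4] y:[-5,6] z:[4,7] -> hit [4,4] leaf, test {P2(miss), P11(miss), P18(miss)}
  N9 x:[-5/2,3] y:[-27,-15] z:[11/2,16] -> miss, prune
  N10 x:[-12,3/2] y:[-4,15] z:[10,41/2] -> miss, prune

Summary -> nodes [0, 4, 7, 2, 8, 12, 9, 10]; box-tests=8; leaf-entries=1; first=miss

== RESULT ==
[0, 4, 7, 2, 8, 12, 9, 10]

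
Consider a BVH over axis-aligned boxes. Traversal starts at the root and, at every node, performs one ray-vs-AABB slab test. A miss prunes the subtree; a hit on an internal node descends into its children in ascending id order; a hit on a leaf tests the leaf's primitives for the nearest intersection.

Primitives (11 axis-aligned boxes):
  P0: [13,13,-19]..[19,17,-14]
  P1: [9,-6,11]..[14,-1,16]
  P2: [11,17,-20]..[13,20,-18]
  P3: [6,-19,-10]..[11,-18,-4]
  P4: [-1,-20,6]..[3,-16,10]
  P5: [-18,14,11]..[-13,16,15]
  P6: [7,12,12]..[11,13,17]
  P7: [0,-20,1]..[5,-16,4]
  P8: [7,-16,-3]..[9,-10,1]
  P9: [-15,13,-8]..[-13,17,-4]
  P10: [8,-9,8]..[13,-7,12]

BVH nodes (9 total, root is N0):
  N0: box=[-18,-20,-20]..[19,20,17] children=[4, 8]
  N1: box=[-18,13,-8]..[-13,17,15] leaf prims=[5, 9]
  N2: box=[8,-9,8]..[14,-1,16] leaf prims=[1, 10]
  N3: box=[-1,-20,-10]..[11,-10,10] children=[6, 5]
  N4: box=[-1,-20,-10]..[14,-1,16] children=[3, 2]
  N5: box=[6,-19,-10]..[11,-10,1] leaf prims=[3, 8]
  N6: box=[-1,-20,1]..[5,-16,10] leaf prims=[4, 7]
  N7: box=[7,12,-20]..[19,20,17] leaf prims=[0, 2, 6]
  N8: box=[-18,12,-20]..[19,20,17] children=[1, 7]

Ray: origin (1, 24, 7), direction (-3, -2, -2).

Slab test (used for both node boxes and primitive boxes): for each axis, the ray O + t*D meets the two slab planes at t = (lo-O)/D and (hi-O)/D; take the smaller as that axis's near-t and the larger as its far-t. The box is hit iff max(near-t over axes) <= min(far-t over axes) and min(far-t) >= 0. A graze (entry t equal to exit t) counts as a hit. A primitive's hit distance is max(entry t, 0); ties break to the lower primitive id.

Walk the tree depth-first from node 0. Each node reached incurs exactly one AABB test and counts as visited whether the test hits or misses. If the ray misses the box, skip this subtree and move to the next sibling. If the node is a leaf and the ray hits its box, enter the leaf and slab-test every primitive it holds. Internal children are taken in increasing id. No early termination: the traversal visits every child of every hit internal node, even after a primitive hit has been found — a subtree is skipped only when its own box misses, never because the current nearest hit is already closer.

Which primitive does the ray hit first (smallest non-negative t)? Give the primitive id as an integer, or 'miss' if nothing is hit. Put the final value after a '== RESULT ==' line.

Trace the traversal:
N0 x:[-6,19/3] y:[2,22] z:[-5,27/2] -> hit [2,19/3], descend [4, 8]
  N4 x:[-13/3,2/3] y:[25/2,22] z:[-9/2,17/2] -> miss, prune
  N8 x:[-6,19/3] y:[2,6] z:[-5,27/2] -> hit [2,6], descend [1, 7]
    N1 x:[14/3,19/3] y:[7/2,11/2] z:[-4,15/2] -> hit [14/3,11/2] leaf, test {P5(miss), P9(miss)}
    N7 x:[-6,-2] y:[2,6] z:[-5,27/2] -> miss, prune

Visited [0, 4, 8, 1, 7]. Tests: 5 box, 1 leaf. Nearest: miss.

== RESULT ==
miss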